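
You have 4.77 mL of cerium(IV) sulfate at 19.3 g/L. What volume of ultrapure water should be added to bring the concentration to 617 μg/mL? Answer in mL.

617 μg/mL = 0.617 g/L.
V₂ = C₁V₁/C₂ = 19.3 × 4.77 / 0.617 = 149 mL.
Diluent to add = V₂ − V₁ = 149 − 4.77 = 144 mL.

144 mL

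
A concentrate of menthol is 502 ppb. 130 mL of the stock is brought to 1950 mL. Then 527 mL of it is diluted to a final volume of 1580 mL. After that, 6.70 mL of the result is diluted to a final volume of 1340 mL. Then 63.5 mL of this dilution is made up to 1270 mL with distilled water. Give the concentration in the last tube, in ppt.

2.79 ppt

Overall dilution factor = 15 × 2.998 × 200 × 20 = 1.80 × 10⁵.
502 ppb / 1.80 × 10⁵ = 2.79 × 10⁻³ ppb = 2.79 ppt.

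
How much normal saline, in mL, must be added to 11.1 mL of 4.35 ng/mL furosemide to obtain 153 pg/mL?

153 pg/mL = 0.153 ng/mL.
V₂ = C₁V₁/C₂ = 4.35 × 11.1 / 0.153 = 316 mL.
Diluent to add = V₂ − V₁ = 316 − 11.1 = 304 mL.

304 mL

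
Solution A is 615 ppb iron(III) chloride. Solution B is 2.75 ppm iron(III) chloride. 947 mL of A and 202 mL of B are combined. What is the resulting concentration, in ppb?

C_B = 2.75 ppm = 2750 ppb.
C_mix = (C_A·V_A + C_B·V_B)/(V_A + V_B) = (615×947 + 2750×202) / 1149 = 990 ppb.

990 ppb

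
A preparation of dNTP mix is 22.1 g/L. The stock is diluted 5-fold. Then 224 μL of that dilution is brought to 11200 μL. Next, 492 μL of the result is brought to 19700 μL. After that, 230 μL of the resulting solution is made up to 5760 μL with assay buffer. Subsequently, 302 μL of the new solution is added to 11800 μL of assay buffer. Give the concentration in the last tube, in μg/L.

2.20 μg/L

Overall dilution factor = 5 × 50 × 40.04 × 25.04 × 40.07 = 1.00 × 10⁷.
22.1 g/L / 1.00 × 10⁷ = 2.20 × 10⁻⁶ g/L = 2.20 μg/L.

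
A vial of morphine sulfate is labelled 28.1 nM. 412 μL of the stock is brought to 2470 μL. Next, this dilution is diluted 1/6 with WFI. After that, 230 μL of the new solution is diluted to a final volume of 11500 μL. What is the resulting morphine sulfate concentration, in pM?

Overall dilution factor = 5.995 × 6 × 50 = 1799.
28.1 nM / 1799 = 0.0156 nM = 15.6 pM.

15.6 pM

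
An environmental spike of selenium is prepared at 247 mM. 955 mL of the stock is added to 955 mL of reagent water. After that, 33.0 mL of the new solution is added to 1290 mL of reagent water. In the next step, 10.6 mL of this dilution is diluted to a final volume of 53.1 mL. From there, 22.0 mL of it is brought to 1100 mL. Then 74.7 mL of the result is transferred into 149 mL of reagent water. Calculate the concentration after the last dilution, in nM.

Overall dilution factor = 2 × 40.09 × 5.009 × 50 × 2.995 = 6.01 × 10⁴.
247 mM / 6.01 × 10⁴ = 4.11 × 10⁻³ mM = 4110 nM.

4110 nM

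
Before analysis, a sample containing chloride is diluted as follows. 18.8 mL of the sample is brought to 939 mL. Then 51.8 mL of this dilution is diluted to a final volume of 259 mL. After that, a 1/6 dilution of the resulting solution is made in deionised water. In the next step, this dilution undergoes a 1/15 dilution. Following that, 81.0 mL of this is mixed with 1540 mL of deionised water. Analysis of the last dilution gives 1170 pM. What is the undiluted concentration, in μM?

Overall dilution factor = 49.95 × 5 × 6 × 15 × 20.01 = 4.50 × 10⁵.
Original = 1170 pM × 4.50 × 10⁵ = 5.26 × 10⁸ pM = 526 μM.

526 μM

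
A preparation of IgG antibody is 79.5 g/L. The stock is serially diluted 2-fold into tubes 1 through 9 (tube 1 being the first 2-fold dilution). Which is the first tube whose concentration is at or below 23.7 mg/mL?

Tube n has concentration 79.5 g/L / 2ⁿ.
Need 2ⁿ ≥ 79.5 g/L / 23.7 mg/mL = 3.35, so n ≥ 1.75.
First such tube: n = 2.

tube 2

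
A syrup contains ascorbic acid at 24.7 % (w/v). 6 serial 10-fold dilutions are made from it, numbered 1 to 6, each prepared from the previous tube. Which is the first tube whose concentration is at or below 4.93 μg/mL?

Tube n has concentration 24.7 % (w/v) / 10ⁿ.
Need 10ⁿ ≥ 24.7 % (w/v) / 4.93 μg/mL = 5.01 × 10⁴, so n ≥ 4.70.
First such tube: n = 5.

tube 5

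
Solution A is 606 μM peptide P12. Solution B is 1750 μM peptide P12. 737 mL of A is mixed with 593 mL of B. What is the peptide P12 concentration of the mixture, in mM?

C_mix = (C_A·V_A + C_B·V_B)/(V_A + V_B) = (606×737 + 1750×593) / 1330 = 1116 μM = 1.12 mM.

1.12 mM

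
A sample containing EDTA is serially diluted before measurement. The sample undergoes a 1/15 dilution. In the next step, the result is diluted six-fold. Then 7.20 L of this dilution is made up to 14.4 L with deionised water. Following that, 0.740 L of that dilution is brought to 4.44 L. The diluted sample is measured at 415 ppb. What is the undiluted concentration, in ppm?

Overall dilution factor = 15 × 6 × 2 × 6 = 1080.
Original = 415 ppb × 1080 = 4.48 × 10⁵ ppb = 448 ppm.

448 ppm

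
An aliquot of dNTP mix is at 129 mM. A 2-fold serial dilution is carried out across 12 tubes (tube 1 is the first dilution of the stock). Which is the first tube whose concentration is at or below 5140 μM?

tube 5

Tube n has concentration 129 mM / 2ⁿ.
Need 2ⁿ ≥ 129 mM / 5140 μM = 25.1, so n ≥ 4.65.
First such tube: n = 5.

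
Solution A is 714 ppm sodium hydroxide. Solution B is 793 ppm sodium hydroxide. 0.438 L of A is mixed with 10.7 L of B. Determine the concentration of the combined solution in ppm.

C_mix = (C_A·V_A + C_B·V_B)/(V_A + V_B) = (714×0.438 + 793×10.7) / 11.14 = 790 ppm.

790 ppm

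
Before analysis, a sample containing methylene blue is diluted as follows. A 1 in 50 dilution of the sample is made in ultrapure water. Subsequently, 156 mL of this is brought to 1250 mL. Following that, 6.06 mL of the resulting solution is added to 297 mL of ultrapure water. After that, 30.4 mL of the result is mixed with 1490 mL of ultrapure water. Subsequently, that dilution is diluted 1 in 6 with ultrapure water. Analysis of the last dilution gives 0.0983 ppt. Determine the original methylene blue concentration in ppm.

0.591 ppm

Overall dilution factor = 50 × 8.013 × 50.01 × 50.01 × 6 = 6.01 × 10⁶.
Original = 0.0983 ppt × 6.01 × 10⁶ = 5.91 × 10⁵ ppt = 0.591 ppm.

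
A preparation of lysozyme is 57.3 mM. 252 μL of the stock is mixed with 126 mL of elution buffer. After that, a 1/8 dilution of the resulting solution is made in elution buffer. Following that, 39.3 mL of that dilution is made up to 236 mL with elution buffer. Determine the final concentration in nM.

2380 nM

Overall dilution factor = 501 × 8 × 6.005 = 2.41 × 10⁴.
57.3 mM / 2.41 × 10⁴ = 2.38 × 10⁻³ mM = 2380 nM.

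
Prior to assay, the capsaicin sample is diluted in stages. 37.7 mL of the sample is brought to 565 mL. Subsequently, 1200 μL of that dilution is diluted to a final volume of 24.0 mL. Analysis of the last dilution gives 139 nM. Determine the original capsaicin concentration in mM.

0.0417 mM

Overall dilution factor = 14.99 × 20 = 300.
Original = 139 nM × 300 = 4.17 × 10⁴ nM = 0.0417 mM.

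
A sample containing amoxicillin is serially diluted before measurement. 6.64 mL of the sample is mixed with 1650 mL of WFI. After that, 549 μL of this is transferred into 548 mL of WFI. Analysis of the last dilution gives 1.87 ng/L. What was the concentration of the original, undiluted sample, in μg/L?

466 μg/L

Overall dilution factor = 249.5 × 999.2 = 2.49 × 10⁵.
Original = 1.87 ng/L × 2.49 × 10⁵ = 4.66 × 10⁵ ng/L = 466 μg/L.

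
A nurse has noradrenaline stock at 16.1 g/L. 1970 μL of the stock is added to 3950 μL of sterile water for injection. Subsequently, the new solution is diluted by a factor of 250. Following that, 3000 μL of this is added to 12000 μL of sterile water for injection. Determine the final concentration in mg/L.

Overall dilution factor = 3.005 × 250 × 5 = 3756.
16.1 g/L / 3756 = 4.29 × 10⁻³ g/L = 4.29 mg/L.

4.29 mg/L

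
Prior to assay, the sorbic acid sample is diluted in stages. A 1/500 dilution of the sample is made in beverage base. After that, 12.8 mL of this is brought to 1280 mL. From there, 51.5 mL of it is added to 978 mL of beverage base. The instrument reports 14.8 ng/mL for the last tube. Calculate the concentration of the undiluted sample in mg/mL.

Overall dilution factor = 500 × 100 × 19.99 = 10.00 × 10⁵.
Original = 14.8 ng/mL × 10.00 × 10⁵ = 1.48 × 10⁷ ng/mL = 14.8 mg/mL.

14.8 mg/mL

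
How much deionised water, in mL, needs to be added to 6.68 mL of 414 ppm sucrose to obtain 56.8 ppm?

V₂ = C₁V₁/C₂ = 414 × 6.68 / 56.8 = 48.7 mL.
Diluent to add = V₂ − V₁ = 48.7 − 6.68 = 42.0 mL.

42.0 mL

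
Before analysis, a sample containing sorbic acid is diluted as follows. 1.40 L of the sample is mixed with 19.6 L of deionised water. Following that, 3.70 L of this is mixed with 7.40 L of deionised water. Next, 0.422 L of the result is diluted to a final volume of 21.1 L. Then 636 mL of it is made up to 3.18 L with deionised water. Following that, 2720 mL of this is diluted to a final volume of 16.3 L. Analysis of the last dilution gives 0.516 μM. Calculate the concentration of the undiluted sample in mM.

34.8 mM

Overall dilution factor = 15 × 3 × 50 × 5 × 5.993 = 6.74 × 10⁴.
Original = 0.516 μM × 6.74 × 10⁴ = 3.48 × 10⁴ μM = 34.8 mM.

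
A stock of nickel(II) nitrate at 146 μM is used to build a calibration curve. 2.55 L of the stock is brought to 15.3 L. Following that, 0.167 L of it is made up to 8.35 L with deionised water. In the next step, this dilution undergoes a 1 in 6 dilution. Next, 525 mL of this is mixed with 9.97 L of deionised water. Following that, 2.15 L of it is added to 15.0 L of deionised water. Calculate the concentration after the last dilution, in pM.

509 pM

Overall dilution factor = 6 × 50 × 6 × 19.99 × 7.977 = 2.87 × 10⁵.
146 μM / 2.87 × 10⁵ = 5.09 × 10⁻⁴ μM = 509 pM.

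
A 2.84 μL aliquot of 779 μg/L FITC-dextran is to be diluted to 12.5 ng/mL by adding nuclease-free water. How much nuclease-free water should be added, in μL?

12.5 ng/mL = 12.5 μg/L.
V₂ = C₁V₁/C₂ = 779 × 2.84 / 12.5 = 177 μL.
Diluent to add = V₂ − V₁ = 177 − 2.84 = 174 μL.

174 μL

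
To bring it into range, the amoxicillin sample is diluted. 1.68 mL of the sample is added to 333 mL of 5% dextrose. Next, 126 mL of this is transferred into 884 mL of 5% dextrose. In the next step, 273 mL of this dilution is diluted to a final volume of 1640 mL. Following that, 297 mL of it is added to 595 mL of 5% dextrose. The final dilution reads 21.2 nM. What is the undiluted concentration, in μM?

611 μM

Overall dilution factor = 199.2 × 8.016 × 6.007 × 3.003 = 2.88 × 10⁴.
Original = 21.2 nM × 2.88 × 10⁴ = 6.11 × 10⁵ nM = 611 μM.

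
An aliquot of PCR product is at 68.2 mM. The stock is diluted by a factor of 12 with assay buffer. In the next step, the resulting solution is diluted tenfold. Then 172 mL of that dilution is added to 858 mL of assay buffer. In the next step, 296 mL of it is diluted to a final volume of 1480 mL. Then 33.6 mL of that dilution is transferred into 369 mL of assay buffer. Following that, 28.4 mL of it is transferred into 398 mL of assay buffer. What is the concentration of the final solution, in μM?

Overall dilution factor = 12 × 10 × 5.988 × 5 × 11.98 × 15.01 = 6.46 × 10⁵.
68.2 mM / 6.46 × 10⁵ = 1.06 × 10⁻⁴ mM = 0.106 μM.

0.106 μM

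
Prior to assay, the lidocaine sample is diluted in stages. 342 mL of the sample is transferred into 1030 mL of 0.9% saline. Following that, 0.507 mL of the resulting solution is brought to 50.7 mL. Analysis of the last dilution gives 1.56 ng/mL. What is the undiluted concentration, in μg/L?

626 μg/L

Overall dilution factor = 4.012 × 100 = 401.
Original = 1.56 ng/mL × 401 = 626 ng/mL = 626 μg/L.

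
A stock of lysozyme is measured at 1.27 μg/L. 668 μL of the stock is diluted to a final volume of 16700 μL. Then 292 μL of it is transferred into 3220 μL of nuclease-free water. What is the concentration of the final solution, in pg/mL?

Overall dilution factor = 25 × 12.03 = 301.
1.27 μg/L / 301 = 4.22 × 10⁻³ μg/L = 4.22 pg/mL.

4.22 pg/mL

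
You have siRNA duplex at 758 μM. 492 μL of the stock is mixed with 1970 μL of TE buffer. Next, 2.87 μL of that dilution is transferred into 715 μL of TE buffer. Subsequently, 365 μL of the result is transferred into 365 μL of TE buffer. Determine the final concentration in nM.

Overall dilution factor = 5.004 × 250.1 × 2 = 2503.
758 μM / 2503 = 0.303 μM = 303 nM.

303 nM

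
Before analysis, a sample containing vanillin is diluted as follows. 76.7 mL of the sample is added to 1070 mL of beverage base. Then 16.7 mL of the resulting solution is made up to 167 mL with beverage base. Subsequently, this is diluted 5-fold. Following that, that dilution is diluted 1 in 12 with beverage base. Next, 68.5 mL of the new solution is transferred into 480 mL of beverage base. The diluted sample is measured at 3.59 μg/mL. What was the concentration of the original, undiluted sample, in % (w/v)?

Overall dilution factor = 14.95 × 10 × 5 × 12 × 8.007 = 7.18 × 10⁴.
Original = 3.59 μg/mL × 7.18 × 10⁴ = 2.58 × 10⁵ μg/mL = 25.8 % (w/v).

25.8 % (w/v)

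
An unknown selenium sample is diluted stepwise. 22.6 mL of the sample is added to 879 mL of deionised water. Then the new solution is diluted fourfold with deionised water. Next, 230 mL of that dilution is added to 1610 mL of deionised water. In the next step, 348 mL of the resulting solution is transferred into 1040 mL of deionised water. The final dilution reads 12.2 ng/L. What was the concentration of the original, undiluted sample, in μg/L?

Overall dilution factor = 39.89 × 4 × 8 × 3.989 = 5092.
Original = 12.2 ng/L × 5092 = 6.21 × 10⁴ ng/L = 62.1 μg/L.

62.1 μg/L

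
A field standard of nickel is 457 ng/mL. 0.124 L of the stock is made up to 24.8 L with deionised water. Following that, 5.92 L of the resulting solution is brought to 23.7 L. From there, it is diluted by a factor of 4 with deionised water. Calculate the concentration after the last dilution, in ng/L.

Overall dilution factor = 200 × 4.003 × 4 = 3203.
457 ng/mL / 3203 = 0.143 ng/mL = 143 ng/L.

143 ng/L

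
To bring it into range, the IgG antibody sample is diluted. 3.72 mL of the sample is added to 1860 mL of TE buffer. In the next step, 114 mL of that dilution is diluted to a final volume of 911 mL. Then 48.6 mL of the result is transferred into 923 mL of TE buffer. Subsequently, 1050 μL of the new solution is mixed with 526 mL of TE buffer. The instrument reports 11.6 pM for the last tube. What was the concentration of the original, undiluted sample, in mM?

Overall dilution factor = 501 × 7.991 × 19.99 × 502.0 = 4.02 × 10⁷.
Original = 11.6 pM × 4.02 × 10⁷ = 4.66 × 10⁸ pM = 0.466 mM.

0.466 mM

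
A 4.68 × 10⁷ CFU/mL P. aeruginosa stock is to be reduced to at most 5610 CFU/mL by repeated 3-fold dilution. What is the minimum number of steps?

9

Need 3ⁿ ≥ 8342, so n ≥ log(8342)/log(3) = 8.22.
Minimum whole steps: n = 9.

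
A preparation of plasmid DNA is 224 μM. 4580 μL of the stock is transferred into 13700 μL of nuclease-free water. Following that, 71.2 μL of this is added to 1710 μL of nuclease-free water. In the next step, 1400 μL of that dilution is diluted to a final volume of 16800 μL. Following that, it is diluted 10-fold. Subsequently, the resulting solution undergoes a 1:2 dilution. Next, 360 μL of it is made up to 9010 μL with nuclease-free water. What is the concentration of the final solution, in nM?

Overall dilution factor = 3.991 × 25.02 × 12 × 10 × 2 × 25.03 = 6.00 × 10⁵.
224 μM / 6.00 × 10⁵ = 3.73 × 10⁻⁴ μM = 0.373 nM.

0.373 nM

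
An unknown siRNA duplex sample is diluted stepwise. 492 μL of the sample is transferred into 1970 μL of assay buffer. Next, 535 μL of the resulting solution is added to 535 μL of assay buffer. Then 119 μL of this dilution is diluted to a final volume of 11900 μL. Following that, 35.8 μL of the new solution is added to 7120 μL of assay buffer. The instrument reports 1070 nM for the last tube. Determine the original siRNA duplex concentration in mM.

Overall dilution factor = 5.004 × 2 × 100 × 199.9 = 2.00 × 10⁵.
Original = 1070 nM × 2.00 × 10⁵ = 2.14 × 10⁸ nM = 214 mM.

214 mM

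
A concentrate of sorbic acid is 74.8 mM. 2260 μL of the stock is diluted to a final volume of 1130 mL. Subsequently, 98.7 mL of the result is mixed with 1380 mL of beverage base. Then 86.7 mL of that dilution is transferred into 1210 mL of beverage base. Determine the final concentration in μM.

0.668 μM

Overall dilution factor = 500 × 14.98 × 14.96 = 1.12 × 10⁵.
74.8 mM / 1.12 × 10⁵ = 6.68 × 10⁻⁴ mM = 0.668 μM.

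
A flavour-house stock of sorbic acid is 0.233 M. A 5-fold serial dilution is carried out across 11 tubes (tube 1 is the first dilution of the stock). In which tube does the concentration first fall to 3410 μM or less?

Tube n has concentration 0.233 M / 5ⁿ.
Need 5ⁿ ≥ 0.233 M / 3410 μM = 68.3, so n ≥ 2.62.
First such tube: n = 3.

tube 3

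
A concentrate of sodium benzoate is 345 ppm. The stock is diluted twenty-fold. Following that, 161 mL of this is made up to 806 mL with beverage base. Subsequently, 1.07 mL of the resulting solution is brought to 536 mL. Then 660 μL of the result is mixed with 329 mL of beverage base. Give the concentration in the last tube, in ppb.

Overall dilution factor = 20 × 5.006 × 500.9 × 499.5 = 2.51 × 10⁷.
345 ppm / 2.51 × 10⁷ = 1.38 × 10⁻⁵ ppm = 0.0138 ppb.

0.0138 ppb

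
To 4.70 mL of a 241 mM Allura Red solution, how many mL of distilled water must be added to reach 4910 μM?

4910 μM = 4.91 mM.
V₂ = C₁V₁/C₂ = 241 × 4.70 / 4.91 = 231 mL.
Diluent to add = V₂ − V₁ = 231 − 4.70 = 226 mL.

226 mL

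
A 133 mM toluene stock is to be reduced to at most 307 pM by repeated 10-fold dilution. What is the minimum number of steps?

9

Need 10ⁿ ≥ 4.33 × 10⁸, so n ≥ log(4.33 × 10⁸)/log(10) = 8.64.
Minimum whole steps: n = 9.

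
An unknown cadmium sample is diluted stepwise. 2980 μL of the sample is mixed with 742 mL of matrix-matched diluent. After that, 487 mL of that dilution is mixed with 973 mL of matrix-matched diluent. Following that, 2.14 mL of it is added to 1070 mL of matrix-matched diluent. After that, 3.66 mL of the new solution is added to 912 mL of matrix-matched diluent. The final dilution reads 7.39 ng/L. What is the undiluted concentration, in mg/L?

694 mg/L

Overall dilution factor = 250.0 × 2.998 × 501 × 250.2 = 9.39 × 10⁷.
Original = 7.39 ng/L × 9.39 × 10⁷ = 6.94 × 10⁸ ng/L = 694 mg/L.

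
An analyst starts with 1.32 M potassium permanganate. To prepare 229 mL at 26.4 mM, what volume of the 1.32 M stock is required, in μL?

26.4 mM = 0.0264 M.
V₁ = C₂V₂/C₁ = 0.0264 × 229 / 1.32 = 4.58 mL = 4580 μL.

4580 μL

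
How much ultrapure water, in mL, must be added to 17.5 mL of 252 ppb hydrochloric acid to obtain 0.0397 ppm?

0.0397 ppm = 39.7 ppb.
V₂ = C₁V₁/C₂ = 252 × 17.5 / 39.7 = 111 mL.
Diluent to add = V₂ − V₁ = 111 − 17.5 = 93.6 mL.

93.6 mL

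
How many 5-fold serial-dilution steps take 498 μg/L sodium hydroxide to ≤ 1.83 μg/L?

Need 5ⁿ ≥ 272, so n ≥ log(272)/log(5) = 3.48.
Minimum whole steps: n = 4.

4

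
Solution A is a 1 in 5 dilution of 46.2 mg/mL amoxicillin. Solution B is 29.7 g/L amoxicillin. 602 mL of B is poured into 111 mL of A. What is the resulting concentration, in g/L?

26.5 g/L

C_A = 46.2 mg/mL / 5 = 9.24 mg/mL.
C_B = 29.7 g/L = 29.7 mg/mL.
C_mix = (C_A·V_A + C_B·V_B)/(V_A + V_B) = (9.24×111 + 29.7×602) / 713.0 = 26.5 mg/mL = 26.5 g/L.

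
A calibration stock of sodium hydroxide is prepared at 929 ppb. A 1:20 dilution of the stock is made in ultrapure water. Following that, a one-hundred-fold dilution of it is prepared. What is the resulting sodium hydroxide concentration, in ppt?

Overall dilution factor = 20 × 100 = 2000.
929 ppb / 2000 = 0.465 ppb = 465 ppt.

465 ppt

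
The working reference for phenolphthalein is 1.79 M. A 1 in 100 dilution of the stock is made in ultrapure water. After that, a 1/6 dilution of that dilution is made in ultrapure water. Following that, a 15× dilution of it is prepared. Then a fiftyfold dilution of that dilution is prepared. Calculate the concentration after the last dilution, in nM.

Overall dilution factor = 100 × 6 × 15 × 50 = 4.50 × 10⁵.
1.79 M / 4.50 × 10⁵ = 3.98 × 10⁻⁶ M = 3980 nM.

3980 nM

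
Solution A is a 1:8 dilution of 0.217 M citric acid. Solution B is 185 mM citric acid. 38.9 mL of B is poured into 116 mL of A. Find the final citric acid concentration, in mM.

C_A = 0.217 M / 8 = 0.0271 M.
C_B = 185 mM = 0.185 M.
C_mix = (C_A·V_A + C_B·V_B)/(V_A + V_B) = (0.0271×116 + 0.185×38.9) / 154.9 = 0.0668 M = 66.8 mM.

66.8 mM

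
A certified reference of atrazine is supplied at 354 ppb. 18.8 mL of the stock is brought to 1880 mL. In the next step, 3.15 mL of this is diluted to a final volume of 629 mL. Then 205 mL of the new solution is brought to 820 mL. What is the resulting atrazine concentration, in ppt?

4.43 ppt

Overall dilution factor = 100 × 199.7 × 4 = 7.99 × 10⁴.
354 ppb / 7.99 × 10⁴ = 4.43 × 10⁻³ ppb = 4.43 ppt.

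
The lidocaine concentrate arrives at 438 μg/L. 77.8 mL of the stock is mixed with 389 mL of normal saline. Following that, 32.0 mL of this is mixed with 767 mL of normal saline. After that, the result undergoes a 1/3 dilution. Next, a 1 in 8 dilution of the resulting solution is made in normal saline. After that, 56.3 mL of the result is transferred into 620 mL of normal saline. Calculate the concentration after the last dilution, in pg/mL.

10.1 pg/mL

Overall dilution factor = 6 × 24.97 × 3 × 8 × 12.01 = 4.32 × 10⁴.
438 μg/L / 4.32 × 10⁴ = 0.0101 μg/L = 10.1 pg/mL.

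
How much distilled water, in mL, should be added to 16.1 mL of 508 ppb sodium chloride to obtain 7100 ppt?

7100 ppt = 7.10 ppb.
V₂ = C₁V₁/C₂ = 508 × 16.1 / 7.10 = 1152 mL.
Diluent to add = V₂ − V₁ = 1152 − 16.1 = 1140 mL.

1140 mL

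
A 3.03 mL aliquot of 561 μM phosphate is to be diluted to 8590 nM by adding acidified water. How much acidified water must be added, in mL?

8590 nM = 8.59 μM.
V₂ = C₁V₁/C₂ = 561 × 3.03 / 8.59 = 198 mL.
Diluent to add = V₂ − V₁ = 198 − 3.03 = 195 mL.

195 mL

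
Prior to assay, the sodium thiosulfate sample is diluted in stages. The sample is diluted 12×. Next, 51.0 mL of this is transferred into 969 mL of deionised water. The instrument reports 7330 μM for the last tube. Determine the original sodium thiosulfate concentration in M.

1.76 M

Overall dilution factor = 12 × 20 = 240.
Original = 7330 μM × 240 = 1.76 × 10⁶ μM = 1.76 M.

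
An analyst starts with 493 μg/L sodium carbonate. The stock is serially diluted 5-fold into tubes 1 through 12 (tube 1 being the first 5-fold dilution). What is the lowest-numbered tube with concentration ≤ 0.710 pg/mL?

Tube n has concentration 493 μg/L / 5ⁿ.
Need 5ⁿ ≥ 493 μg/L / 0.710 pg/mL = 6.94 × 10⁵, so n ≥ 8.36.
First such tube: n = 9.

tube 9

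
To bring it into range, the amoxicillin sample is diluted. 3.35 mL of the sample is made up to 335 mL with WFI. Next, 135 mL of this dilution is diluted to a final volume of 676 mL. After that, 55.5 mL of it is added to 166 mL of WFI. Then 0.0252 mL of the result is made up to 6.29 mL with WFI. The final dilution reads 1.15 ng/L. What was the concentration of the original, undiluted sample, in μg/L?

Overall dilution factor = 100 × 5.007 × 3.991 × 249.6 = 4.99 × 10⁵.
Original = 1.15 ng/L × 4.99 × 10⁵ = 5.74 × 10⁵ ng/L = 574 μg/L.

574 μg/L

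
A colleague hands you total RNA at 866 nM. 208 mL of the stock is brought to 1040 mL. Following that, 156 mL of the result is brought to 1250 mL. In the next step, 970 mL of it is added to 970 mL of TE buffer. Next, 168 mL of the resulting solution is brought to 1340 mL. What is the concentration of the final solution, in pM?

Overall dilution factor = 5 × 8.013 × 2 × 7.976 = 639.
866 nM / 639 = 1.35 nM = 1350 pM.

1350 pM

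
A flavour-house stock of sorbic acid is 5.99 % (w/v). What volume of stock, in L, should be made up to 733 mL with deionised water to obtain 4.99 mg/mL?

4.99 mg/mL = 0.499 % (w/v).
V₁ = C₂V₂/C₁ = 0.499 × 733 / 5.99 = 61.1 mL = 0.0611 L.

0.0611 L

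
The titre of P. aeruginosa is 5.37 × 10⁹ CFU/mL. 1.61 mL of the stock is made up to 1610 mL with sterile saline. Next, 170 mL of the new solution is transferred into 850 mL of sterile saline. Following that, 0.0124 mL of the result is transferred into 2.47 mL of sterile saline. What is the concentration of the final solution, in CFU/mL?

4470 CFU/mL

Overall dilution factor = 1000 × 6 × 200.2 = 1.20 × 10⁶.
5.37 × 10⁹ CFU/mL / 1.20 × 10⁶ = 4470 CFU/mL.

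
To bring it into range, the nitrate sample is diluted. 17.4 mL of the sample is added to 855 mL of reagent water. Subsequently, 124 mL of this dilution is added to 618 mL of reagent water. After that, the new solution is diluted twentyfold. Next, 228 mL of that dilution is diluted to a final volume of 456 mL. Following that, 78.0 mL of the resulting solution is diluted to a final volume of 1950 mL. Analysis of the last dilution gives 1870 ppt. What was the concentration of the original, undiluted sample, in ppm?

Overall dilution factor = 50.14 × 5.984 × 20 × 2 × 25 = 3.00 × 10⁵.
Original = 1870 ppt × 3.00 × 10⁵ = 5.61 × 10⁸ ppt = 561 ppm.

561 ppm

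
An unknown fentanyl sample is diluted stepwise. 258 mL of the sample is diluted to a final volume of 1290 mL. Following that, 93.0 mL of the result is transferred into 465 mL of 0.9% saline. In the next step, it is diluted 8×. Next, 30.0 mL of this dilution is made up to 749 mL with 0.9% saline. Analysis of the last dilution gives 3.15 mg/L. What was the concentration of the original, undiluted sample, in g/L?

18.9 g/L

Overall dilution factor = 5 × 6 × 8 × 24.97 = 5992.
Original = 3.15 mg/L × 5992 = 1.89 × 10⁴ mg/L = 18.9 g/L.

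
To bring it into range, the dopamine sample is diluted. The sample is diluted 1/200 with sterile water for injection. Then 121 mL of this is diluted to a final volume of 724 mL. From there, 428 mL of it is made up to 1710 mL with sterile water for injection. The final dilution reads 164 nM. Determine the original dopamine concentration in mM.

0.784 mM

Overall dilution factor = 200 × 5.983 × 3.995 = 4781.
Original = 164 nM × 4781 = 7.84 × 10⁵ nM = 0.784 mM.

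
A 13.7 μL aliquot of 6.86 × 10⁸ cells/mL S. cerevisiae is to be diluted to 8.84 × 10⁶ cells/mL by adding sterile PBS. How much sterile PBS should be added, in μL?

V₂ = C₁V₁/C₂ = 6.86 × 10⁸ × 13.7 / 8.84 × 10⁶ = 1063 μL.
Diluent to add = V₂ − V₁ = 1063 − 13.7 = 1050 μL.

1050 μL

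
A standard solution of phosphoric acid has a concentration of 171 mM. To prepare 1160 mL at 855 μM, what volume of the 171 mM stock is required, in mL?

855 μM = 0.855 mM.
V₁ = C₂V₂/C₁ = 0.855 × 1160 / 171 = 5.80 mL.

5.80 mL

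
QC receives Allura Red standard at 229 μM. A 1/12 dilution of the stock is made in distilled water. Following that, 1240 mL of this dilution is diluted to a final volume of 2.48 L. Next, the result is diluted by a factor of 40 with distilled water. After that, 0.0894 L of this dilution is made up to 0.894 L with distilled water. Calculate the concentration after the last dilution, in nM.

23.9 nM

Overall dilution factor = 12 × 2 × 40 × 10 = 9600.
229 μM / 9600 = 0.0239 μM = 23.9 nM.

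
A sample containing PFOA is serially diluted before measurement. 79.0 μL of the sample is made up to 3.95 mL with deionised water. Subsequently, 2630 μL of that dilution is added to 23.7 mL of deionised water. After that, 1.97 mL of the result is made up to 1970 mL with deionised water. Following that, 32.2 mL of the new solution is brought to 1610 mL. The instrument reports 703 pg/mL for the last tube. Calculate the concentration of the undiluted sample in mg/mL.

17.6 mg/mL

Overall dilution factor = 50 × 10.01 × 1000 × 50 = 2.50 × 10⁷.
Original = 703 pg/mL × 2.50 × 10⁷ = 1.76 × 10¹⁰ pg/mL = 17.6 mg/mL.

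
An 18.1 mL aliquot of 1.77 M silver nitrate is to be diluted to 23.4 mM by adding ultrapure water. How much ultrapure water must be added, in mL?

1350 mL

23.4 mM = 0.0234 M.
V₂ = C₁V₁/C₂ = 1.77 × 18.1 / 0.0234 = 1369 mL.
Diluent to add = V₂ − V₁ = 1369 − 18.1 = 1350 mL.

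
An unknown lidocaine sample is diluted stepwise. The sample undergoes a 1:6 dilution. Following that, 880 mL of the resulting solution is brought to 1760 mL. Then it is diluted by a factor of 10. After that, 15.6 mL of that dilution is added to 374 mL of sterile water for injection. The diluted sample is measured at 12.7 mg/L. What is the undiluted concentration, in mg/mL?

Overall dilution factor = 6 × 2 × 10 × 24.97 = 2997.
Original = 12.7 mg/L × 2997 = 3.81 × 10⁴ mg/L = 38.1 mg/mL.

38.1 mg/mL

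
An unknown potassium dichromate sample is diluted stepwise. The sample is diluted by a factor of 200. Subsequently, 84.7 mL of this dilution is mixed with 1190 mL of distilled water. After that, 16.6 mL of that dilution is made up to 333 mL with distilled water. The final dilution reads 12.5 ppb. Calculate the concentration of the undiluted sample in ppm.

755 ppm

Overall dilution factor = 200 × 15.05 × 20.06 = 6.04 × 10⁴.
Original = 12.5 ppb × 6.04 × 10⁴ = 7.55 × 10⁵ ppb = 755 ppm.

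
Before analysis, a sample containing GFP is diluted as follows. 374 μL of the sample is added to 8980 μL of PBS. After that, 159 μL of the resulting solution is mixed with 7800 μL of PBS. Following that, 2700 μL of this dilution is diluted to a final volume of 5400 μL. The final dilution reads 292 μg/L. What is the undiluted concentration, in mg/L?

Overall dilution factor = 25.01 × 50.06 × 2 = 2504.
Original = 292 μg/L × 2504 = 7.31 × 10⁵ μg/L = 731 mg/L.

731 mg/L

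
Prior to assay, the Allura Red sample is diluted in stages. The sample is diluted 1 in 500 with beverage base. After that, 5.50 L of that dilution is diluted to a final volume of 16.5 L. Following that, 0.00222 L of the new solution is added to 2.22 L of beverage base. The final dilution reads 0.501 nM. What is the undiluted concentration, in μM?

Overall dilution factor = 500 × 3 × 1001 = 1.50 × 10⁶.
Original = 0.501 nM × 1.50 × 10⁶ = 7.52 × 10⁵ nM = 752 μM.

752 μM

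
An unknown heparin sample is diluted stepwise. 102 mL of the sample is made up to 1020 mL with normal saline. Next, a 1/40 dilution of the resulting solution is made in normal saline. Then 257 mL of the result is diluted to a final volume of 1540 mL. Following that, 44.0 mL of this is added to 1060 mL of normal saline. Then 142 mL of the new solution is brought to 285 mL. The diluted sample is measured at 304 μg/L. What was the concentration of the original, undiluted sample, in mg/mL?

Overall dilution factor = 10 × 40 × 5.992 × 25.09 × 2.007 = 1.21 × 10⁵.
Original = 304 μg/L × 1.21 × 10⁵ = 3.67 × 10⁷ μg/L = 36.7 mg/mL.

36.7 mg/mL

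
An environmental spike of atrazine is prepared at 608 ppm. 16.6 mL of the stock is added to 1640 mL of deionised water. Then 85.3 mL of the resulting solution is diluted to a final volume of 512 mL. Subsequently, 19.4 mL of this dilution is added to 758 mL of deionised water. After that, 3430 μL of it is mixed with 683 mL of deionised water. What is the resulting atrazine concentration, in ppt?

127 ppt

Overall dilution factor = 99.80 × 6.002 × 40.07 × 200.1 = 4.80 × 10⁶.
608 ppm / 4.80 × 10⁶ = 1.27 × 10⁻⁴ ppm = 127 ppt.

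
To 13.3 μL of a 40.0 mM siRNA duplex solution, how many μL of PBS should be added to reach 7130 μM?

7130 μM = 7.13 mM.
V₂ = C₁V₁/C₂ = 40.0 × 13.3 / 7.13 = 74.6 μL.
Diluent to add = V₂ − V₁ = 74.6 − 13.3 = 61.3 μL.

61.3 μL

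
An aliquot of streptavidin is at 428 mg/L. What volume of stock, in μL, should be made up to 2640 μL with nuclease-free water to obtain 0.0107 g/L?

0.0107 g/L = 10.7 mg/L.
V₁ = C₂V₂/C₁ = 10.7 × 2640 / 428 = 66.0 μL.

66.0 μL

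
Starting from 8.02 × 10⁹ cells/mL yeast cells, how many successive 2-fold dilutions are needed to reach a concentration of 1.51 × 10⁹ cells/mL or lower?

3

Need 2ⁿ ≥ 5.31, so n ≥ log(5.31)/log(2) = 2.41.
Minimum whole steps: n = 3.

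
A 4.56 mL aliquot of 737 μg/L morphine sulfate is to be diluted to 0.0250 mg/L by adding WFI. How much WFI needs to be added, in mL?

130 mL

0.0250 mg/L = 25.0 μg/L.
V₂ = C₁V₁/C₂ = 737 × 4.56 / 25.0 = 134 mL.
Diluent to add = V₂ − V₁ = 134 − 4.56 = 130 mL.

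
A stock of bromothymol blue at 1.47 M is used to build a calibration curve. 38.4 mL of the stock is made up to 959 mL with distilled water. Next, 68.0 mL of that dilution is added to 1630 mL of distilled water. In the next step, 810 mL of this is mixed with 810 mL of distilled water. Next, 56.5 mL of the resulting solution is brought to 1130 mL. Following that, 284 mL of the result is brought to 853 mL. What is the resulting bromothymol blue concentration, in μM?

Overall dilution factor = 24.97 × 24.97 × 2 × 20 × 3.004 = 7.49 × 10⁴.
1.47 M / 7.49 × 10⁴ = 1.96 × 10⁻⁵ M = 19.6 μM.

19.6 μM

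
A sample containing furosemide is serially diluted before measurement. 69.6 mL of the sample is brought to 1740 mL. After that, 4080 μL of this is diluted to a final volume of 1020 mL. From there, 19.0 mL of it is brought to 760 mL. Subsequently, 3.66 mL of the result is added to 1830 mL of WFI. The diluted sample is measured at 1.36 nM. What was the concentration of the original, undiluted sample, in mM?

Overall dilution factor = 25 × 250 × 40 × 501 = 1.25 × 10⁸.
Original = 1.36 nM × 1.25 × 10⁸ = 1.70 × 10⁸ nM = 170 mM.

170 mM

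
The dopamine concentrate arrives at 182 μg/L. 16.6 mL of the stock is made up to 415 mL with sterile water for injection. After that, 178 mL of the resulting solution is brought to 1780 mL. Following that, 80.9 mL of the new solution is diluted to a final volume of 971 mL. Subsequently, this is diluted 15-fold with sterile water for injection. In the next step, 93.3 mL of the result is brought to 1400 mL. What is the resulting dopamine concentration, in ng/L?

0.269 ng/L

Overall dilution factor = 25 × 10 × 12.00 × 15 × 15.01 = 6.75 × 10⁵.
182 μg/L / 6.75 × 10⁵ = 2.69 × 10⁻⁴ μg/L = 0.269 ng/L.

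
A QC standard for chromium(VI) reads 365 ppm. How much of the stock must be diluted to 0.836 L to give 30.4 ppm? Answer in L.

0.0696 L

V₁ = C₂V₂/C₁ = 30.4 × 0.836 / 365 = 0.0696 L.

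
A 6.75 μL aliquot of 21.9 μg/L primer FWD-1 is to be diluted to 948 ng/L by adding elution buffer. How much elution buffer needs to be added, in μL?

149 μL

948 ng/L = 0.948 μg/L.
V₂ = C₁V₁/C₂ = 21.9 × 6.75 / 0.948 = 156 μL.
Diluent to add = V₂ − V₁ = 156 − 6.75 = 149 μL.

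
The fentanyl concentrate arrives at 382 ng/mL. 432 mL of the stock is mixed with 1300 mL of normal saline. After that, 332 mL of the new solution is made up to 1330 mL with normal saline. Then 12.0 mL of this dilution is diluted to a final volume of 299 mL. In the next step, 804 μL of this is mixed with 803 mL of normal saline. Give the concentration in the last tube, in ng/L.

Overall dilution factor = 4.009 × 4.006 × 24.92 × 999.8 = 4.00 × 10⁵.
382 ng/mL / 4.00 × 10⁵ = 9.55 × 10⁻⁴ ng/mL = 0.955 ng/L.

0.955 ng/L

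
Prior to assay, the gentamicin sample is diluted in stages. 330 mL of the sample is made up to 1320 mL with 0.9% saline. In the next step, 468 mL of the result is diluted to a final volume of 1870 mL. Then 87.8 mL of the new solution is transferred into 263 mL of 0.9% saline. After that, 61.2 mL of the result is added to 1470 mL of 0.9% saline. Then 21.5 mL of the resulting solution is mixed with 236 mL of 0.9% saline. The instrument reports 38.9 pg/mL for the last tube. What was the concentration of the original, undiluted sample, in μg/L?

744 μg/L

Overall dilution factor = 4 × 3.996 × 3.995 × 25.02 × 11.98 = 1.91 × 10⁴.
Original = 38.9 pg/mL × 1.91 × 10⁴ = 7.44 × 10⁵ pg/mL = 744 μg/L.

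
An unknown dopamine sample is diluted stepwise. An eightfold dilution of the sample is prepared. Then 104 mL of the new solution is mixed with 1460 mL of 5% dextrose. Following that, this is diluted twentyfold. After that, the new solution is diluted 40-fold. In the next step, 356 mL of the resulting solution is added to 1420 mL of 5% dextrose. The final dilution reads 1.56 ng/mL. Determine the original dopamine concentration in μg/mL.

749 μg/mL

Overall dilution factor = 8 × 15.04 × 20 × 40 × 4.989 = 4.80 × 10⁵.
Original = 1.56 ng/mL × 4.80 × 10⁵ = 7.49 × 10⁵ ng/mL = 749 μg/mL.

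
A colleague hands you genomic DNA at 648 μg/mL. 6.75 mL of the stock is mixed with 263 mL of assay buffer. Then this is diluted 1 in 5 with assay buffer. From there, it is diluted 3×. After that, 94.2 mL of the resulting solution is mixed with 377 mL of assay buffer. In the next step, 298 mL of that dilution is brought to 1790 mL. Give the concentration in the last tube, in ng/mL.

Overall dilution factor = 39.96 × 5 × 3 × 5.002 × 6.007 = 1.80 × 10⁴.
648 μg/mL / 1.80 × 10⁴ = 0.0360 μg/mL = 36.0 ng/mL.

36.0 ng/mL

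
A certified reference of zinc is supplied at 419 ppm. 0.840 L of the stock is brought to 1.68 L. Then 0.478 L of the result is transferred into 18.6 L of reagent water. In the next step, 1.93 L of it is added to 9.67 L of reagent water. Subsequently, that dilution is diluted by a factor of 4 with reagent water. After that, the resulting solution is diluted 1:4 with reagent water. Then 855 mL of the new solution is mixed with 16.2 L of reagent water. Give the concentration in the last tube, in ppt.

Overall dilution factor = 2 × 39.91 × 6.010 × 4 × 4 × 19.95 = 1.53 × 10⁵.
419 ppm / 1.53 × 10⁵ = 2.74 × 10⁻³ ppm = 2740 ppt.

2740 ppt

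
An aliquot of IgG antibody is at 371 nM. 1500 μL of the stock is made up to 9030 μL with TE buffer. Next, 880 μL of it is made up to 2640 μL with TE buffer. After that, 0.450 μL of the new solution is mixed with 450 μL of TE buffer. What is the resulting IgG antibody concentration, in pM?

20.5 pM

Overall dilution factor = 6.020 × 3 × 1001 = 1.81 × 10⁴.
371 nM / 1.81 × 10⁴ = 0.0205 nM = 20.5 pM.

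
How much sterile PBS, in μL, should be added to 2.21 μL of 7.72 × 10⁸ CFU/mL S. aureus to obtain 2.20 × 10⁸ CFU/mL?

5.55 μL

V₂ = C₁V₁/C₂ = 7.72 × 10⁸ × 2.21 / 2.20 × 10⁸ = 7.76 μL.
Diluent to add = V₂ − V₁ = 7.76 − 2.21 = 5.55 μL.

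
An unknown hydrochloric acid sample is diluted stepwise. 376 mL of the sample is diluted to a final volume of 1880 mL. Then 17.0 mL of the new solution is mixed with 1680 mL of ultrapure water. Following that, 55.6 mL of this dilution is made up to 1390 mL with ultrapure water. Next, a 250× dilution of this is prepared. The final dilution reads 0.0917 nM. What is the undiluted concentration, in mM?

0.286 mM

Overall dilution factor = 5 × 99.82 × 25 × 250 = 3.12 × 10⁶.
Original = 0.0917 nM × 3.12 × 10⁶ = 2.86 × 10⁵ nM = 0.286 mM.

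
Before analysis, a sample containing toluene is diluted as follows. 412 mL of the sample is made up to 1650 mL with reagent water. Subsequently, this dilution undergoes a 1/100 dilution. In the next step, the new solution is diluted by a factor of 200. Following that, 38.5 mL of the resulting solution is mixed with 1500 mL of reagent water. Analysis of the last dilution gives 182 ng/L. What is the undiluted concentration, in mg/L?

Overall dilution factor = 4.005 × 100 × 200 × 39.96 = 3.20 × 10⁶.
Original = 182 ng/L × 3.20 × 10⁶ = 5.83 × 10⁸ ng/L = 583 mg/L.

583 mg/L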